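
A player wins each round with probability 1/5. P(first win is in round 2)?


Geometric: P(X=2) = (1-p)^(k-1)×p = (4/5)^1×1/5 = 4/25

P(X=2) = 4/25 ≈ 16.00%


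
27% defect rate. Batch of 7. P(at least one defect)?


P(all good) = (73/100)^7 = 11047398519097/100000000000000
P(≥1 defect) = 88952601480903/100000000000000

P = 88952601480903/100000000000000 ≈ 88.95%


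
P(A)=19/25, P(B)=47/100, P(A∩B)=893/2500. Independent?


P(A)×P(B) = 893/2500
P(A∩B) = 893/2500
Equal ✓ → Independent

Yes, independent


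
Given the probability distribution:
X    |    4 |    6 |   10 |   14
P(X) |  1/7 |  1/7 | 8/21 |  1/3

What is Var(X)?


E[X] = 208/21
E[X²] = 776/7
Var(X) = E[X²] - (E[X])² = 776/7 - 43264/441 = 5624/441

Var(X) = 5624/441 ≈ 12.7528


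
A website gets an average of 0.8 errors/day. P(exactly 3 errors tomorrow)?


Poisson(λ=0.8): P(X=3) = e^(-λ)×λ^k/k!
= e^(-0.8) × 0.8^3 / 3!
≈ 0.4493289641 × 0.512 / 6 ≈ 0.038343

P(X=3) ≈ 0.038343 ≈ 3.83%


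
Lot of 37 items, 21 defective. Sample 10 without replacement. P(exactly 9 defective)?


Hypergeometric: C(21,9)×C(16,1)/C(37,10)
= 293930×16/348330136 = 4940/365893

P(X=9) = 4940/365893 ≈ 1.35%


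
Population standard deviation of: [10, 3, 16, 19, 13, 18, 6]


Mean = 85/7
  (10-85/7)²=225/49
  (3-85/7)²=4096/49
  (16-85/7)²=729/49
  (19-85/7)²=2304/49
  (13-85/7)²=36/49
  (18-85/7)²=1681/49
  (6-85/7)²=1849/49
Σ(x-μ)² = 1560/7
σ² = (1560/7)/7 = 1560/49

σ = √(1560/49) ≈ 5.6424


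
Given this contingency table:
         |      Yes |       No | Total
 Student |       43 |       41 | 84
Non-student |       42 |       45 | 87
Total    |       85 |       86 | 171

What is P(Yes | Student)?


P(Yes | Student) = 43/(43+41) = 43/84

P(Yes|Student) = 43/84 ≈ 51.19%


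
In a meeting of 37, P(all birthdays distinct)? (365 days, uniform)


P(all different) = Π(365-i)/365 for i=0..36
= (365/365)×(364/365)×...×(329/365)
= 0.151266

P ≈ 0.1513 ≈ 15.13%


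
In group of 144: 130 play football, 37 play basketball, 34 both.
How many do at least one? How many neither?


|A∪B| = 130+37-34 = 133
Neither = 144-133 = 11

At least one: 133; Neither: 11


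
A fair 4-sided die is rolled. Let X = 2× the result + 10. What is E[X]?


E[die] = (1+4)/2 = 5/2
E[X] = 2×5/2 + 10 = 15

E[X] = 15


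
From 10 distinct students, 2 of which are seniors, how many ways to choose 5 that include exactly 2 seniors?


Choose 2 of the 2 seniors and 3 of the other 8 students:
C(2,2)×C(8,3) = 1×56 = 56

56


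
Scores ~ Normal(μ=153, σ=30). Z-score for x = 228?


z = (x - μ)/σ = (228 - 153)/30 = 2.5

z = 2.5


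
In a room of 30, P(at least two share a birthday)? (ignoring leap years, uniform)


P(all different) = Π(365-i)/365 for i=0..29
= 0.293684
P(match) = 1 - 0.293684 = 0.706316

P ≈ 0.7063 ≈ 70.63%


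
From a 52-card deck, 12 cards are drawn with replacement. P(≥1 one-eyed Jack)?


P(not a one-eyed Jack) = 50/52 = 25/26
P(none in 12 draws) = (25/26)^12 = 59604644775390625/95428956661682176
P(≥1 one-eyed Jack) = 1 - 59604644775390625/95428956661682176 = 35824311886291551/95428956661682176

P = 35824311886291551/95428956661682176 ≈ 37.54%


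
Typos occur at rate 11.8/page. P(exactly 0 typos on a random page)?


Poisson(λ=11.8): P(X=0) = e^(-λ)×λ^k/k!
= e^(-11.8) × 11.8^0 / 0!
≈ 7.504557915e-06 × 1 / 1 ≈ 0.000008

P(X=0) ≈ 0.000008 ≈ 0.00%


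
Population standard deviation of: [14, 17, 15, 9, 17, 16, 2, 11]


Mean = 101/8
  (14-101/8)²=121/64
  (17-101/8)²=1225/64
  (15-101/8)²=361/64
  (9-101/8)²=841/64
  (17-101/8)²=1225/64
  (16-101/8)²=729/64
  (2-101/8)²=7225/64
  (11-101/8)²=169/64
Σ(x-μ)² = 1487/8
σ² = (1487/8)/8 = 1487/64

σ = √(1487/64) ≈ 4.8202


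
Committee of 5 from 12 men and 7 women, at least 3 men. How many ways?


Count by #men:
  3M,2W: C(12,3)×C(7,2)=4620
  4M,1W: C(12,4)×C(7,1)=3465
  5M,0W: C(12,5)×C(7,0)=792
Total = 8877

8877


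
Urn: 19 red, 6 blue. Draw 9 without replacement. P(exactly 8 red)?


Hypergeometric: C(19,8)×C(6,1)/C(25,9)
= 75582×6/2042975 = 1404/6325

P(X=8) = 1404/6325 ≈ 22.20%


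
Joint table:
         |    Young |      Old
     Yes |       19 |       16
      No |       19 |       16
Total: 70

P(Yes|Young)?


P(Yes|Young) = 19/(19+19) = 19/38 = 1/2

P = 1/2 ≈ 50.00%


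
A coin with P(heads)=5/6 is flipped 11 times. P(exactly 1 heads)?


Binomial: P(X=1) = C(11,1)×p^1×(1-p)^10
= 11 × 5/6 × 1/60466176 = 55/362797056

P(X=1) = 55/362797056 ≈ 0.00%


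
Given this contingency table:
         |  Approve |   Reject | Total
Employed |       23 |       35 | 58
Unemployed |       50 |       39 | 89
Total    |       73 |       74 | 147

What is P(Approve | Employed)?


P(Approve | Employed) = 23/(23+35) = 23/58

P(Approve|Employed) = 23/58 ≈ 39.66%


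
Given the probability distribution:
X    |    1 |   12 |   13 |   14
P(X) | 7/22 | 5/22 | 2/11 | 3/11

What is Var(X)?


E[X] = 203/22
E[X²] = 2579/22
Var(X) = E[X²] - (E[X])² = 2579/22 - 41209/484 = 15529/484

Var(X) = 15529/484 ≈ 32.0847


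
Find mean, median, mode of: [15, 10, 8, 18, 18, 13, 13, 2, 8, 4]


Sorted: [2, 4, 8, 8, 10, 13, 13, 15, 18, 18]
Mean = 109/10
Median = 23/2
Freq: {15: 1, 10: 1, 8: 2, 18: 2, 13: 2, 2: 1, 4: 1}
Mode: [8, 13, 18]

Mean=109/10, Median=23/2, Mode=[8, 13, 18]


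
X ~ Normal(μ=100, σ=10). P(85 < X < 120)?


z₁=(85-100)/10=-1.5, z₂=(120-100)/10=2.0
P = Φ(2.0) - Φ(-1.5) = 0.977250 - 0.066807 = 0.910443 ≈ 0.9104

P(85 < X < 120) ≈ 0.9104


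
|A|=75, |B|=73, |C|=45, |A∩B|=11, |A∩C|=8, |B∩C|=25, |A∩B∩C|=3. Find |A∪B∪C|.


|A∪B∪C| = 75+73+45-11-8-25+3 = 152

|A∪B∪C| = 152


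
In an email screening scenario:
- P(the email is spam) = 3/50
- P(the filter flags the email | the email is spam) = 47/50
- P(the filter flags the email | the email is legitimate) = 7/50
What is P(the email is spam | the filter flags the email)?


Using Bayes' theorem:
P(A|B) = P(B|A)·P(A) / P(B)

P(the filter flags the email) = 47/50 × 3/50 + 7/50 × 47/50
= 141/2500 + 329/2500 = 47/250

P(the email is spam|the filter flags the email) = (141/2500) / (47/250) = 3/10

P(the email is spam|the filter flags the email) = 3/10 ≈ 30.00%


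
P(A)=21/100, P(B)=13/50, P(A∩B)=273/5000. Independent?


P(A)×P(B) = 273/5000
P(A∩B) = 273/5000
Equal ✓ → Independent

Yes, independent


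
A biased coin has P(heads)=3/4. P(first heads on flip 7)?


Geometric: P(X=7) = (1-p)^(k-1)×p = (1/4)^6×3/4 = 3/16384

P(X=7) = 3/16384 ≈ 0.02%


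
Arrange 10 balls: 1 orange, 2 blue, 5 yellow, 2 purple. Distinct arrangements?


10!/(1!×2!×5!×2!) = 7560

7560


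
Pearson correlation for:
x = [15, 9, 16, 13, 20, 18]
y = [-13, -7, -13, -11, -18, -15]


n=6, Σx=91, Σy=-77, Σxy=-1239, Σx²=1455, Σy²=1057
r = (6×(-1239) - 91×(-77))/√((6×1455 - 91²)(6×1057 - (-77)²))
= -427/√(449×413) = -427/√185437 ≈ -427/430.6240 ≈ -0.9916

r ≈ -0.9916


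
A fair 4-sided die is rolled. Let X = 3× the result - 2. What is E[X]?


E[die] = (1+4)/2 = 5/2
E[X] = 3×5/2 - 2 = 11/2

E[X] = 11/2


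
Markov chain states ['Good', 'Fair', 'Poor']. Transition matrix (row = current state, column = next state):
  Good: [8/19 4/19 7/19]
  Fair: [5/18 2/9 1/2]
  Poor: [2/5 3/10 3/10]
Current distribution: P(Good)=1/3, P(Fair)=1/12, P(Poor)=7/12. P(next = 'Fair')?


P(next=Fair) = Σᵢ P(now=i)×P(i→Fair)
= 1/3×4/19 + 1/12×2/9 + 7/12×3/10
= 4/57 + 1/54 + 7/40 = 5411/20520

P = 5411/20520 ≈ 0.2637


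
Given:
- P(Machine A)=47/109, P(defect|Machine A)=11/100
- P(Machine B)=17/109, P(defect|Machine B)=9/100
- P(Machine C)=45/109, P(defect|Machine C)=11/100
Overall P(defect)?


P(B) = Σ P(B|Aᵢ)×P(Aᵢ)
  11/100×47/109 = 517/10900
  9/100×17/109 = 153/10900
  11/100×45/109 = 99/2180
Sum = 233/2180

P(defect) = 233/2180 ≈ 10.69%


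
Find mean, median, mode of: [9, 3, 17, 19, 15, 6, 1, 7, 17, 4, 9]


Sorted: [1, 3, 4, 6, 7, 9, 9, 15, 17, 17, 19]
Mean = 107/11
Median = 9
Freq: {9: 2, 3: 1, 17: 2, 19: 1, 15: 1, 6: 1, 1: 1, 7: 1, 4: 1}
Mode: [9, 17]

Mean=107/11, Median=9, Mode=[9, 17]


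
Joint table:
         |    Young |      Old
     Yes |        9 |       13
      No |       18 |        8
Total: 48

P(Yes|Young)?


P(Yes|Young) = 9/(9+18) = 9/27 = 1/3

P = 1/3 ≈ 33.33%


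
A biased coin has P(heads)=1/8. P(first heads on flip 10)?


Geometric: P(X=10) = (1-p)^(k-1)×p = (7/8)^9×1/8 = 40353607/1073741824

P(X=10) = 40353607/1073741824 ≈ 3.76%


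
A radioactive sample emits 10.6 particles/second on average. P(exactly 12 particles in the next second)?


Poisson(λ=10.6): P(X=12) = e^(-λ)×λ^k/k!
= e^(-10.6) × 10.6^12 / 12!
≈ 2.491600973e-05 × 2.01219647184e+12 / 479001600 ≈ 0.104668

P(X=12) ≈ 0.104668 ≈ 10.47%


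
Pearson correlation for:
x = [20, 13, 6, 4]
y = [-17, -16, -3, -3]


n=4, Σx=43, Σy=-39, Σxy=-578, Σx²=621, Σy²=563
r = (4×(-578) - 43×(-39))/√((4×621 - 43²)(4×563 - (-39)²))
= -635/√(635×731) = -635/√464185 ≈ -635/681.3112 ≈ -0.9320

r ≈ -0.9320


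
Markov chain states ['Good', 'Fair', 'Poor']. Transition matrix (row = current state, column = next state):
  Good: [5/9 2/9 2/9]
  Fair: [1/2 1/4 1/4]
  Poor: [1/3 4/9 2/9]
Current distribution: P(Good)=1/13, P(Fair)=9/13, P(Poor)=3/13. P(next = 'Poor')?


P(next=Poor) = Σᵢ P(now=i)×P(i→Poor)
= 1/13×2/9 + 9/13×1/4 + 3/13×2/9
= 2/117 + 9/52 + 2/39 = 113/468

P = 113/468 ≈ 0.2415


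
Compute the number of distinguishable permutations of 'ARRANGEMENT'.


Letters: 11, freq: {'A': 2, 'R': 2, 'N': 2, 'G': 1, 'E': 2, 'M': 1, 'T': 1}
11!/(2!×2!×2!×1!×2!×1!×1!) = 39916800/16 = 2494800

2494800


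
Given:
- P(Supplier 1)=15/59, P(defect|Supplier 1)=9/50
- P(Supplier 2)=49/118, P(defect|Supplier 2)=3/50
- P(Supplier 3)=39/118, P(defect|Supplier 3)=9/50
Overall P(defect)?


P(B) = Σ P(B|Aᵢ)×P(Aᵢ)
  9/50×15/59 = 27/590
  3/50×49/118 = 147/5900
  9/50×39/118 = 351/5900
Sum = 192/1475

P(defect) = 192/1475 ≈ 13.02%


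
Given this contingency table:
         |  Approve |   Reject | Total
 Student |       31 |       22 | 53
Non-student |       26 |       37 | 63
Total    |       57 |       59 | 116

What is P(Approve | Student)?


P(Approve | Student) = 31/(31+22) = 31/53

P(Approve|Student) = 31/53 ≈ 58.49%


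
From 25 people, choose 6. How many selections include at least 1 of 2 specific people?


Complement: C(25,6) - C(23,6) = 177100 - 100947 = 76153

76153


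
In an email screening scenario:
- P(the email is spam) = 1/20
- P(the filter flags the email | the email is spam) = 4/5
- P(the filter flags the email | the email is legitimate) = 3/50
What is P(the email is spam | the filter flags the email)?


Using Bayes' theorem:
P(A|B) = P(B|A)·P(A) / P(B)

P(the filter flags the email) = 4/5 × 1/20 + 3/50 × 19/20
= 1/25 + 57/1000 = 97/1000

P(the email is spam|the filter flags the email) = (1/25) / (97/1000) = 40/97

P(the email is spam|the filter flags the email) = 40/97 ≈ 41.24%


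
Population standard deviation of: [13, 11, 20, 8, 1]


Mean = 53/5
  (13-53/5)²=144/25
  (11-53/5)²=4/25
  (20-53/5)²=2209/25
  (8-53/5)²=169/25
  (1-53/5)²=2304/25
Σ(x-μ)² = 966/5
σ² = (966/5)/5 = 966/25

σ = √(966/25) ≈ 6.2161


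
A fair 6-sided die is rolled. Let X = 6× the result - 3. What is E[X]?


E[die] = (1+6)/2 = 7/2
E[X] = 6×7/2 - 3 = 18

E[X] = 18


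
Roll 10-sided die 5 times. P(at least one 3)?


P(no 3)^5 = (9/10)^5 = 59049/100000
P(≥1) = 1 - 59049/100000 = 40951/100000

P = 40951/100000 ≈ 40.95%


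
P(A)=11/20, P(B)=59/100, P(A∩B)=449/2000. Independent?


P(A)×P(B) = 649/2000
P(A∩B) = 449/2000
Not equal → NOT independent

No, not independent


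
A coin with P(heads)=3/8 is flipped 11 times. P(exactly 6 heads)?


Binomial: P(X=6) = C(11,6)×p^6×(1-p)^5
= 462 × 729/262144 × 3125/32768 = 526246875/4294967296

P(X=6) = 526246875/4294967296 ≈ 12.25%


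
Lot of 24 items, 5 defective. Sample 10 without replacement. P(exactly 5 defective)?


Hypergeometric: C(5,5)×C(19,5)/C(24,10)
= 1×11628/1961256 = 3/506

P(X=5) = 3/506 ≈ 0.59%


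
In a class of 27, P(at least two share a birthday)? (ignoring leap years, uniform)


P(all different) = Π(365-i)/365 for i=0..26
= 0.373141
P(match) = 1 - 0.373141 = 0.626859

P ≈ 0.6269 ≈ 62.69%


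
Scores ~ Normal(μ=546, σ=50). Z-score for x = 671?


z = (x - μ)/σ = (671 - 546)/50 = 2.5

z = 2.5


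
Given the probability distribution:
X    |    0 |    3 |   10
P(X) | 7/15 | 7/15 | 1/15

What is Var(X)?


E[X] = 31/15
E[X²] = 163/15
Var(X) = E[X²] - (E[X])² = 163/15 - 961/225 = 1484/225

Var(X) = 1484/225 ≈ 6.5956


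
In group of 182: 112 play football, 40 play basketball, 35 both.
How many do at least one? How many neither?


|A∪B| = 112+40-35 = 117
Neither = 182-117 = 65

At least one: 117; Neither: 65


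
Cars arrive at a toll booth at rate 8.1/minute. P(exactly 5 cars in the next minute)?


Poisson(λ=8.1): P(X=5) = e^(-λ)×λ^k/k!
= e^(-8.1) × 8.1^5 / 5!
≈ 0.0003035391381 × 34867.84401 / 120 ≈ 0.088198

P(X=5) ≈ 0.088198 ≈ 8.82%


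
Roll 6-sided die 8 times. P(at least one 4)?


P(no 4)^8 = (5/6)^8 = 390625/1679616
P(≥1) = 1 - 390625/1679616 = 1288991/1679616

P = 1288991/1679616 ≈ 76.74%


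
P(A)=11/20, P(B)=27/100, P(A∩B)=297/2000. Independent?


P(A)×P(B) = 297/2000
P(A∩B) = 297/2000
Equal ✓ → Independent

Yes, independent


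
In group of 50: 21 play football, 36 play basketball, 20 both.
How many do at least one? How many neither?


|A∪B| = 21+36-20 = 37
Neither = 50-37 = 13

At least one: 37; Neither: 13


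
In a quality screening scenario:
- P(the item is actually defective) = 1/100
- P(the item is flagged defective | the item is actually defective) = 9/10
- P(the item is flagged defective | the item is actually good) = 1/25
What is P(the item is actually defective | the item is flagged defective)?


Using Bayes' theorem:
P(A|B) = P(B|A)·P(A) / P(B)

P(the item is flagged defective) = 9/10 × 1/100 + 1/25 × 99/100
= 9/1000 + 99/2500 = 243/5000

P(the item is actually defective|the item is flagged defective) = (9/1000) / (243/5000) = 5/27

P(the item is actually defective|the item is flagged defective) = 5/27 ≈ 18.52%


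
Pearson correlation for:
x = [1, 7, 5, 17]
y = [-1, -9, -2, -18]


n=4, Σx=30, Σy=-30, Σxy=-380, Σx²=364, Σy²=410
r = (4×(-380) - 30×(-30))/√((4×364 - 30²)(4×410 - (-30)²))
= -620/√(556×740) = -620/√411440 ≈ -620/641.4359 ≈ -0.9666

r ≈ -0.9666


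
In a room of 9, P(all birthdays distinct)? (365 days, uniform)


P(all different) = Π(365-i)/365 for i=0..8
= (365/365)×(364/365)×...×(357/365)
= 0.905376

P ≈ 0.9054 ≈ 90.54%


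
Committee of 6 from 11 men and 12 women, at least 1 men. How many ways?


Count by #men:
  1M,5W: C(11,1)×C(12,5)=8712
  2M,4W: C(11,2)×C(12,4)=27225
  3M,3W: C(11,3)×C(12,3)=36300
  4M,2W: C(11,4)×C(12,2)=21780
  5M,1W: C(11,5)×C(12,1)=5544
  6M,0W: C(11,6)×C(12,0)=462
Total = 100023

100023


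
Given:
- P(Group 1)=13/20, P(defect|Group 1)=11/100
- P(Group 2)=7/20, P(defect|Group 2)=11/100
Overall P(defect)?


P(B) = Σ P(B|Aᵢ)×P(Aᵢ)
  11/100×13/20 = 143/2000
  11/100×7/20 = 77/2000
Sum = 11/100

P(defect) = 11/100 ≈ 11.00%


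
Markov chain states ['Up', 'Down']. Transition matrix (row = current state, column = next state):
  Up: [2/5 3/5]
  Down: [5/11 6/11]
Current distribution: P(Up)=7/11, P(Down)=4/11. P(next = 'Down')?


P(next=Down) = Σᵢ P(now=i)×P(i→Down)
= 7/11×3/5 + 4/11×6/11
= 21/55 + 24/121 = 351/605

P = 351/605 ≈ 0.5802


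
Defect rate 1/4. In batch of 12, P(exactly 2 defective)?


Binomial: P(X=2) = C(12,2)×p^2×(1-p)^10
= 66 × 1/16 × 59049/1048576 = 1948617/8388608

P(X=2) = 1948617/8388608 ≈ 23.23%


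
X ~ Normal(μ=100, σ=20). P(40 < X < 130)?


z₁=(40-100)/20=-3.0, z₂=(130-100)/20=1.5
P = Φ(1.5) - Φ(-3.0) = 0.933193 - 0.001350 = 0.931843 ≈ 0.9318

P(40 < X < 130) ≈ 0.9318


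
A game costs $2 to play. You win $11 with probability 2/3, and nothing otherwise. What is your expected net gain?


E[gain] = (11-2)×2/3 + (-2)×1/3
= 6 - 2/3 = 16/3

Expected net gain = $16/3 ≈ $5.33


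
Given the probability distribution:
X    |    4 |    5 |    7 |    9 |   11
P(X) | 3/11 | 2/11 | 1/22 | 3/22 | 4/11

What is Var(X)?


E[X] = 83/11
E[X²] = 728/11
Var(X) = E[X²] - (E[X])² = 728/11 - 6889/121 = 1119/121

Var(X) = 1119/121 ≈ 9.2479


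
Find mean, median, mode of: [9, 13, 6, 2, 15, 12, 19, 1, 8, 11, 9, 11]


Sorted: [1, 2, 6, 8, 9, 9, 11, 11, 12, 13, 15, 19]
Mean = 116/12 = 29/3
Median = 10
Freq: {9: 2, 13: 1, 6: 1, 2: 1, 15: 1, 12: 1, 19: 1, 1: 1, 8: 1, 11: 2}
Mode: [9, 11]

Mean=29/3, Median=10, Mode=[9, 11]


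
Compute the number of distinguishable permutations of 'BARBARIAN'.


Letters: 9, freq: {'B': 2, 'A': 3, 'R': 2, 'I': 1, 'N': 1}
9!/(2!×3!×2!×1!×1!) = 362880/24 = 15120

15120


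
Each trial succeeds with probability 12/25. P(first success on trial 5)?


Geometric: P(X=5) = (1-p)^(k-1)×p = (13/25)^4×12/25 = 342732/9765625

P(X=5) = 342732/9765625 ≈ 3.51%


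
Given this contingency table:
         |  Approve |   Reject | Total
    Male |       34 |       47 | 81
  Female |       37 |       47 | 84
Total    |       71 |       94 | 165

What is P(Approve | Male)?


P(Approve | Male) = 34/(34+47) = 34/81

P(Approve|Male) = 34/81 ≈ 41.98%


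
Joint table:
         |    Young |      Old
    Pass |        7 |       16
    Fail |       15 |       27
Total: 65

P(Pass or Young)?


P(Pass∨Young) = P(Pass) + P(Young) - P(Pass∧Young)
= (23 + 22 - 7)/65 = 38/65

P = 38/65 ≈ 58.46%


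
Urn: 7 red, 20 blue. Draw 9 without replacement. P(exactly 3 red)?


Hypergeometric: C(7,3)×C(20,6)/C(27,9)
= 35×38760/4686825 = 952/3289

P(X=3) = 952/3289 ≈ 28.94%


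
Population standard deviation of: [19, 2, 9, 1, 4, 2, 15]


Mean = 52/7
  (19-52/7)²=6561/49
  (2-52/7)²=1444/49
  (9-52/7)²=121/49
  (1-52/7)²=2025/49
  (4-52/7)²=576/49
  (2-52/7)²=1444/49
  (15-52/7)²=2809/49
Σ(x-μ)² = 2140/7
σ² = (2140/7)/7 = 2140/49

σ = √(2140/49) ≈ 6.6086


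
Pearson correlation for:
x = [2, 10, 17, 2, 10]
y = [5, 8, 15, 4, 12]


n=5, Σx=41, Σy=44, Σxy=473, Σx²=497, Σy²=474
r = (5×473 - 41×44)/√((5×497 - 41²)(5×474 - 44²))
= 561/√(804×434) = 561/√348936 ≈ 561/590.7080 ≈ 0.9497

r ≈ 0.9497


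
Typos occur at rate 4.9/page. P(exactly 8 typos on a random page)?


Poisson(λ=4.9): P(X=8) = e^(-λ)×λ^k/k!
= e^(-4.9) × 4.9^8 / 8!
≈ 0.007446583071 × 332329.305696 / 40320 ≈ 0.061377

P(X=8) ≈ 0.061377 ≈ 6.14%


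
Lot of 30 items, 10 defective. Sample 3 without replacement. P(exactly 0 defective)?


Hypergeometric: C(10,0)×C(20,3)/C(30,3)
= 1×1140/4060 = 57/203

P(X=0) = 57/203 ≈ 28.08%


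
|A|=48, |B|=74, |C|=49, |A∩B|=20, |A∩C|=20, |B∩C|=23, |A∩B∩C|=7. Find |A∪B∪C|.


|A∪B∪C| = 48+74+49-20-20-23+7 = 115

|A∪B∪C| = 115


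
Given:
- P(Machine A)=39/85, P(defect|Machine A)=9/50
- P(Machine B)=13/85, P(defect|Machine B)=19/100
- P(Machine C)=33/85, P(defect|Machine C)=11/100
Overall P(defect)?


P(B) = Σ P(B|Aᵢ)×P(Aᵢ)
  9/50×39/85 = 351/4250
  19/100×13/85 = 247/8500
  11/100×33/85 = 363/8500
Sum = 328/2125

P(defect) = 328/2125 ≈ 15.44%


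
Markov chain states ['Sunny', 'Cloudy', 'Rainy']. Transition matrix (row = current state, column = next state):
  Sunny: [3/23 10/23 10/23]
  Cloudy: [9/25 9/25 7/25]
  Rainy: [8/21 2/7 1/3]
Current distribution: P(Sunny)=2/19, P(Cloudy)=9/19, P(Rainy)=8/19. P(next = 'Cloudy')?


P(next=Cloudy) = Σᵢ P(now=i)×P(i→Cloudy)
= 2/19×10/23 + 9/19×9/25 + 8/19×2/7
= 20/437 + 81/475 + 16/133 = 25741/76475

P = 25741/76475 ≈ 0.3366


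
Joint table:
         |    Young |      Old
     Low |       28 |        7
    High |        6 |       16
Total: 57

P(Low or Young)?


P(Low∨Young) = P(Low) + P(Young) - P(Low∧Young)
= (35 + 34 - 28)/57 = 41/57

P = 41/57 ≈ 71.93%


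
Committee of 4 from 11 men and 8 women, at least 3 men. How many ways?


Count by #men:
  3M,1W: C(11,3)×C(8,1)=1320
  4M,0W: C(11,4)×C(8,0)=330
Total = 1650

1650


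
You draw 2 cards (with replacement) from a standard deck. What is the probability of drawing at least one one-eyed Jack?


P(not a one-eyed Jack) = 50/52 = 25/26
P(none in 2 draws) = (25/26)^2 = 625/676
P(≥1 one-eyed Jack) = 1 - 625/676 = 51/676

P = 51/676 ≈ 7.54%


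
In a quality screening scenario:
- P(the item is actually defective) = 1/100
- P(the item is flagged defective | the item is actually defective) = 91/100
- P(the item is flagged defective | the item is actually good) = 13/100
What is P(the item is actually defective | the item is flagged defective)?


Using Bayes' theorem:
P(A|B) = P(B|A)·P(A) / P(B)

P(the item is flagged defective) = 91/100 × 1/100 + 13/100 × 99/100
= 91/10000 + 1287/10000 = 689/5000

P(the item is actually defective|the item is flagged defective) = (91/10000) / (689/5000) = 7/106

P(the item is actually defective|the item is flagged defective) = 7/106 ≈ 6.60%


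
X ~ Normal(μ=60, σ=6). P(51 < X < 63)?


z₁=(51-60)/6=-1.5, z₂=(63-60)/6=0.5
P = Φ(0.5) - Φ(-1.5) = 0.691462 - 0.066807 = 0.624655 ≈ 0.6247

P(51 < X < 63) ≈ 0.6247


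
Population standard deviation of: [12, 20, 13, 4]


Mean = 49/4
  (12-49/4)²=1/16
  (20-49/4)²=961/16
  (13-49/4)²=9/16
  (4-49/4)²=1089/16
Σ(x-μ)² = 515/4
σ² = (515/4)/4 = 515/16

σ = √(515/16) ≈ 5.6734


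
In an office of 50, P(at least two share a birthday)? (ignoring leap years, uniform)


P(all different) = Π(365-i)/365 for i=0..49
= 0.029626
P(match) = 1 - 0.029626 = 0.970374

P ≈ 0.9704 ≈ 97.04%


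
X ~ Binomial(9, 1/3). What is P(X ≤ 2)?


P(X ≤ 2) = Σ P(X=i) for i=0..2
P(X=0) = 512/19683
P(X=1) = 256/2187
P(X=2) = 512/2187
Sum = 7424/19683

P(X ≤ 2) = 7424/19683 ≈ 37.72%


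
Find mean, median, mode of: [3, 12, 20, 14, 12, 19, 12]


Sorted: [3, 12, 12, 12, 14, 19, 20]
Mean = 92/7
Median = 12
Freq: {3: 1, 12: 3, 20: 1, 14: 1, 19: 1}
Mode: [12]

Mean=92/7, Median=12, Mode=12


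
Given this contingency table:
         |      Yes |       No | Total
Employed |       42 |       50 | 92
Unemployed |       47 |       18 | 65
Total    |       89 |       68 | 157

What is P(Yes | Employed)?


P(Yes | Employed) = 42/(42+50) = 42/92 = 21/46

P(Yes|Employed) = 21/46 ≈ 45.65%


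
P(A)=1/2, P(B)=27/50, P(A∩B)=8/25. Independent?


P(A)×P(B) = 27/100
P(A∩B) = 8/25
Not equal → NOT independent

No, not independent


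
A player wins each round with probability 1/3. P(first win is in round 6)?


Geometric: P(X=6) = (1-p)^(k-1)×p = (2/3)^5×1/3 = 32/729

P(X=6) = 32/729 ≈ 4.39%


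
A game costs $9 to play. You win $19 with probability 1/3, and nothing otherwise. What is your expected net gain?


E[gain] = (19-9)×1/3 + (-9)×2/3
= 10/3 - 6 = -8/3

Expected net gain = $-8/3 ≈ $-2.67


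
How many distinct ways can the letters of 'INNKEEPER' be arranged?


Letters: 9, freq: {'I': 1, 'N': 2, 'K': 1, 'E': 3, 'P': 1, 'R': 1}
9!/(1!×2!×1!×3!×1!×1!) = 362880/12 = 30240

30240


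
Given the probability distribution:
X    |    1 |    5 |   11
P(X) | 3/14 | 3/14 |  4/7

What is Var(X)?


E[X] = 53/7
E[X²] = 523/7
Var(X) = E[X²] - (E[X])² = 523/7 - 2809/49 = 852/49

Var(X) = 852/49 ≈ 17.3878


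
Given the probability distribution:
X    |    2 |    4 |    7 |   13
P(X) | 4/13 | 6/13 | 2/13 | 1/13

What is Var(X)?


E[X] = 59/13
E[X²] = 379/13
Var(X) = E[X²] - (E[X])² = 379/13 - 3481/169 = 1446/169

Var(X) = 1446/169 ≈ 8.5562


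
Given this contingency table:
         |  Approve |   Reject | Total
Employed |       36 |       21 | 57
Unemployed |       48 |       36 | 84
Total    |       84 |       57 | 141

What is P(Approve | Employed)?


P(Approve | Employed) = 36/(36+21) = 36/57 = 12/19

P(Approve|Employed) = 12/19 ≈ 63.16%


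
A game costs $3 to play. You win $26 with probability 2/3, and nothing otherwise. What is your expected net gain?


E[gain] = (26-3)×2/3 + (-3)×1/3
= 46/3 - 1 = 43/3

Expected net gain = $43/3 ≈ $14.33


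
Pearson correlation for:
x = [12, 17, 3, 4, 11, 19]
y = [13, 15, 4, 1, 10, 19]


n=6, Σx=66, Σy=62, Σxy=898, Σx²=940, Σy²=872
r = (6×898 - 66×62)/√((6×940 - 66²)(6×872 - 62²))
= 1296/√(1284×1388) = 1296/√1782192 ≈ 1296/1334.9876 ≈ 0.9708

r ≈ 0.9708


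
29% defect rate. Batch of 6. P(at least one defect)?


P(all good) = (71/100)^6 = 128100283921/1000000000000
P(≥1 defect) = 871899716079/1000000000000

P = 871899716079/1000000000000 ≈ 87.19%


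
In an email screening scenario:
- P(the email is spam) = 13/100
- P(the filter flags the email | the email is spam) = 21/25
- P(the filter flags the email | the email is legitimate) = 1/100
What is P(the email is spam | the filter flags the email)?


Using Bayes' theorem:
P(A|B) = P(B|A)·P(A) / P(B)

P(the filter flags the email) = 21/25 × 13/100 + 1/100 × 87/100
= 273/2500 + 87/10000 = 1179/10000

P(the email is spam|the filter flags the email) = (273/2500) / (1179/10000) = 364/393

P(the email is spam|the filter flags the email) = 364/393 ≈ 92.62%


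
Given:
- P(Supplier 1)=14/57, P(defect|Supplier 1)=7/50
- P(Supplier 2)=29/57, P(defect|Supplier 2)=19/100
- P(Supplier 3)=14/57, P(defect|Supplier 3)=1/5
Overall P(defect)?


P(B) = Σ P(B|Aᵢ)×P(Aᵢ)
  7/50×14/57 = 49/1425
  19/100×29/57 = 29/300
  1/5×14/57 = 14/285
Sum = 1027/5700

P(defect) = 1027/5700 ≈ 18.02%


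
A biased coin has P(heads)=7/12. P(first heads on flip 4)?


Geometric: P(X=4) = (1-p)^(k-1)×p = (5/12)^3×7/12 = 875/20736

P(X=4) = 875/20736 ≈ 4.22%


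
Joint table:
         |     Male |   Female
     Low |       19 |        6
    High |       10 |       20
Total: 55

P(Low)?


P(Low) = (19+6)/55 = 25/55 = 5/11

P(Low) = 5/11 ≈ 45.45%


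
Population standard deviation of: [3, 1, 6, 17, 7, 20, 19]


Mean = 73/7
  (3-73/7)²=2704/49
  (1-73/7)²=4356/49
  (6-73/7)²=961/49
  (17-73/7)²=2116/49
  (7-73/7)²=576/49
  (20-73/7)²=4489/49
  (19-73/7)²=3600/49
Σ(x-μ)² = 2686/7
σ² = (2686/7)/7 = 2686/49

σ = √(2686/49) ≈ 7.4038


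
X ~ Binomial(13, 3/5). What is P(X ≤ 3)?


P(X ≤ 3) = Σ P(X=i) for i=0..3
P(X=0) = 8192/1220703125
P(X=1) = 159744/1220703125
P(X=2) = 1437696/1220703125
P(X=3) = 7907328/1220703125
Sum = 1902592/244140625

P(X ≤ 3) = 1902592/244140625 ≈ 0.78%


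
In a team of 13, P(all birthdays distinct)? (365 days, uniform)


P(all different) = Π(365-i)/365 for i=0..12
= (365/365)×(364/365)×...×(353/365)
= 0.805590

P ≈ 0.8056 ≈ 80.56%


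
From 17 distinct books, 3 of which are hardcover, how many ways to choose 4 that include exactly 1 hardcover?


Choose 1 of the 3 hardcovers and 3 of the other 14 books:
C(3,1)×C(14,3) = 3×364 = 1092

1092


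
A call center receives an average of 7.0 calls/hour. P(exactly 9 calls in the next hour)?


Poisson(λ=7.0): P(X=9) = e^(-λ)×λ^k/k!
= e^(-7.0) × 7.0^9 / 9!
≈ 0.0009118819656 × 40353607 / 362880 ≈ 0.101405

P(X=9) ≈ 0.101405 ≈ 10.14%


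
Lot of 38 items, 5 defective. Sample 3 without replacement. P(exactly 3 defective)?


Hypergeometric: C(5,3)×C(33,0)/C(38,3)
= 10×1/8436 = 5/4218

P(X=3) = 5/4218 ≈ 0.12%


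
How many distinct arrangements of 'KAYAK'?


Letters: 5, freq: {'K': 2, 'A': 2, 'Y': 1}
5!/(2!×2!×1!) = 120/4 = 30

30


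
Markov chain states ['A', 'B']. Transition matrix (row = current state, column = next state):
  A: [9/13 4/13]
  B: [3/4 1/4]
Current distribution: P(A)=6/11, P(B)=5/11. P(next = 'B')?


P(next=B) = Σᵢ P(now=i)×P(i→B)
= 6/11×4/13 + 5/11×1/4
= 24/143 + 5/44 = 161/572

P = 161/572 ≈ 0.2815


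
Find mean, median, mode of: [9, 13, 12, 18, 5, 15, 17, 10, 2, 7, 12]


Sorted: [2, 5, 7, 9, 10, 12, 12, 13, 15, 17, 18]
Mean = 120/11
Median = 12
Freq: {9: 1, 13: 1, 12: 2, 18: 1, 5: 1, 15: 1, 17: 1, 10: 1, 2: 1, 7: 1}
Mode: [12]

Mean=120/11, Median=12, Mode=12


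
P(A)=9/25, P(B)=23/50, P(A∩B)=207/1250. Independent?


P(A)×P(B) = 207/1250
P(A∩B) = 207/1250
Equal ✓ → Independent

Yes, independent


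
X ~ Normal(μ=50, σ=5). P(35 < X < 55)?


z₁=(35-50)/5=-3.0, z₂=(55-50)/5=1.0
P = Φ(1.0) - Φ(-3.0) = 0.841345 - 0.001350 = 0.839995 ≈ 0.8400

P(35 < X < 55) ≈ 0.8400


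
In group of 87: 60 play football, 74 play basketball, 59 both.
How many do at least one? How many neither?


|A∪B| = 60+74-59 = 75
Neither = 87-75 = 12

At least one: 75; Neither: 12


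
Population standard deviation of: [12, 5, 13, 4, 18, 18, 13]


Mean = 83/7
  (12-83/7)²=1/49
  (5-83/7)²=2304/49
  (13-83/7)²=64/49
  (4-83/7)²=3025/49
  (18-83/7)²=1849/49
  (18-83/7)²=1849/49
  (13-83/7)²=64/49
Σ(x-μ)² = 1308/7
σ² = (1308/7)/7 = 1308/49

σ = √(1308/49) ≈ 5.1666


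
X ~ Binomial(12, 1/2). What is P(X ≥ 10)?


P(X ≥ 10) = Σ P(X=i) for i=10..12
P(X=10) = 33/2048
P(X=11) = 3/1024
P(X=12) = 1/4096
Sum = 79/4096

P(X ≥ 10) = 79/4096 ≈ 1.93%


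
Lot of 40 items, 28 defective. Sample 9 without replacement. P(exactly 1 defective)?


Hypergeometric: C(28,1)×C(12,8)/C(40,9)
= 28×495/273438880 = 63/1242904

P(X=1) = 63/1242904 ≈ 0.01%


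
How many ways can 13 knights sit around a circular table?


Circular arrangements of 13 distinct objects: fix one position to break rotational symmetry.
(n-1)! = 12! = 479001600

479001600


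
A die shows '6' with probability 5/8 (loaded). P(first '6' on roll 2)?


Geometric: P(X=2) = (1-p)^(k-1)×p = (3/8)^1×5/8 = 15/64

P(X=2) = 15/64 ≈ 23.44%


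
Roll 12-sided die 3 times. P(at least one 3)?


P(no 3)^3 = (11/12)^3 = 1331/1728
P(≥1) = 1 - 1331/1728 = 397/1728

P = 397/1728 ≈ 22.97%


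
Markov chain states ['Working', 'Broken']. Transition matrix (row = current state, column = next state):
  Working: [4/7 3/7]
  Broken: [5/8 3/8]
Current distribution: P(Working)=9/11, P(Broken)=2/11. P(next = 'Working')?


P(next=Working) = Σᵢ P(now=i)×P(i→Working)
= 9/11×4/7 + 2/11×5/8
= 36/77 + 5/44 = 179/308

P = 179/308 ≈ 0.5812


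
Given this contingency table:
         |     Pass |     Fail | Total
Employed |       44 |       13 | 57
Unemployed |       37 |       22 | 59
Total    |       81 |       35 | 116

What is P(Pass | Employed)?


P(Pass | Employed) = 44/(44+13) = 44/57

P(Pass|Employed) = 44/57 ≈ 77.19%


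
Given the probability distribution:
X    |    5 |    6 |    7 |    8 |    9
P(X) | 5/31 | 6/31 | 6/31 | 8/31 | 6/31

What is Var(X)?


E[X] = 221/31
E[X²] = 1633/31
Var(X) = E[X²] - (E[X])² = 1633/31 - 48841/961 = 1782/961

Var(X) = 1782/961 ≈ 1.8543


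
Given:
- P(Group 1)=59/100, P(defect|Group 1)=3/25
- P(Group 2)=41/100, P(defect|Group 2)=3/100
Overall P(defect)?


P(B) = Σ P(B|Aᵢ)×P(Aᵢ)
  3/25×59/100 = 177/2500
  3/100×41/100 = 123/10000
Sum = 831/10000

P(defect) = 831/10000 ≈ 8.31%


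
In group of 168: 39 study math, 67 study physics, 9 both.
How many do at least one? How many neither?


|A∪B| = 39+67-9 = 97
Neither = 168-97 = 71

At least one: 97; Neither: 71


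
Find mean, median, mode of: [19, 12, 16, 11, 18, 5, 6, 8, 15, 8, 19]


Sorted: [5, 6, 8, 8, 11, 12, 15, 16, 18, 19, 19]
Mean = 137/11
Median = 12
Freq: {19: 2, 12: 1, 16: 1, 11: 1, 18: 1, 5: 1, 6: 1, 8: 2, 15: 1}
Mode: [8, 19]

Mean=137/11, Median=12, Mode=[8, 19]


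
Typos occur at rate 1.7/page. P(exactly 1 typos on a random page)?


Poisson(λ=1.7): P(X=1) = e^(-λ)×λ^k/k!
= e^(-1.7) × 1.7^1 / 1!
≈ 0.1826835241 × 1.7 / 1 ≈ 0.310562

P(X=1) ≈ 0.310562 ≈ 31.06%


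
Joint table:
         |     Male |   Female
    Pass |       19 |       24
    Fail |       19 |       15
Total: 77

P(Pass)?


P(Pass) = (19+24)/77 = 43/77

P(Pass) = 43/77 ≈ 55.84%


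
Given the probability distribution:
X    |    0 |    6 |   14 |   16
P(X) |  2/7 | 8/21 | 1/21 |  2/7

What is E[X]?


E[X] = Σ x·P(X=x)
= (0)×(2/7) + (6)×(8/21) + (14)×(1/21) + (16)×(2/7)
= 158/21

E[X] = 158/21


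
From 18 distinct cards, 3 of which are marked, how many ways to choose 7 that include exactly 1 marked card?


Choose 1 of the 3 marked cards and 6 of the other 15 cards:
C(3,1)×C(15,6) = 3×5005 = 15015

15015


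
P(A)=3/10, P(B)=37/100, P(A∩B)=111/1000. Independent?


P(A)×P(B) = 111/1000
P(A∩B) = 111/1000
Equal ✓ → Independent

Yes, independent


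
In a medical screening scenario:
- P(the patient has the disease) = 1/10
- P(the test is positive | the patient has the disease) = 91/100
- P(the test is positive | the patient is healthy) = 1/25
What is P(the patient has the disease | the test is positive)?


Using Bayes' theorem:
P(A|B) = P(B|A)·P(A) / P(B)

P(the test is positive) = 91/100 × 1/10 + 1/25 × 9/10
= 91/1000 + 9/250 = 127/1000

P(the patient has the disease|the test is positive) = (91/1000) / (127/1000) = 91/127

P(the patient has the disease|the test is positive) = 91/127 ≈ 71.65%


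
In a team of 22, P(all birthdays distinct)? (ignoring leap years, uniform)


P(all different) = Π(365-i)/365 for i=0..21
= (365/365)×(364/365)×...×(344/365)
= 0.524305

P ≈ 0.5243 ≈ 52.43%


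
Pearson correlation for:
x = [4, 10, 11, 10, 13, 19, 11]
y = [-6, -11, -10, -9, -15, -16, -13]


n=7, Σx=78, Σy=-80, Σxy=-976, Σx²=988, Σy²=988
r = (7×(-976) - 78×(-80))/√((7×988 - 78²)(7×988 - (-80)²))
= -592/√(832×516) = -592/√429312 ≈ -592/655.2190 ≈ -0.9035

r ≈ -0.9035


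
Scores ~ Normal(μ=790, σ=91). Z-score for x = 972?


z = (x - μ)/σ = (972 - 790)/91 = 2.0

z = 2.0


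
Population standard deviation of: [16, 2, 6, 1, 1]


Mean = 26/5
  (16-26/5)²=2916/25
  (2-26/5)²=256/25
  (6-26/5)²=16/25
  (1-26/5)²=441/25
  (1-26/5)²=441/25
Σ(x-μ)² = 814/5
σ² = (814/5)/5 = 814/25

σ = √(814/25) ≈ 5.7061


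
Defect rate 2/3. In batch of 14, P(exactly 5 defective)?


Binomial: P(X=5) = C(14,5)×p^5×(1-p)^9
= 2002 × 32/243 × 1/19683 = 64064/4782969

P(X=5) = 64064/4782969 ≈ 1.34%


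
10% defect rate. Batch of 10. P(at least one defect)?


P(all good) = (9/10)^10 = 3486784401/10000000000
P(≥1 defect) = 6513215599/10000000000

P = 6513215599/10000000000 ≈ 65.13%


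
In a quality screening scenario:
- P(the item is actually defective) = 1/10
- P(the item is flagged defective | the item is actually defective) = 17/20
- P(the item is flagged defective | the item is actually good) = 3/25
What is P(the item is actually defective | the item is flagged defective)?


Using Bayes' theorem:
P(A|B) = P(B|A)·P(A) / P(B)

P(the item is flagged defective) = 17/20 × 1/10 + 3/25 × 9/10
= 17/200 + 27/250 = 193/1000

P(the item is actually defective|the item is flagged defective) = (17/200) / (193/1000) = 85/193

P(the item is actually defective|the item is flagged defective) = 85/193 ≈ 44.04%


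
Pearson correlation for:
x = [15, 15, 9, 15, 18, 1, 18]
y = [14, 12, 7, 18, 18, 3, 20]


n=7, Σx=91, Σy=92, Σxy=1410, Σx²=1405, Σy²=1446
r = (7×1410 - 91×92)/√((7×1405 - 91²)(7×1446 - 92²))
= 1498/√(1554×1658) = 1498/√2576532 ≈ 1498/1605.1579 ≈ 0.9332

r ≈ 0.9332


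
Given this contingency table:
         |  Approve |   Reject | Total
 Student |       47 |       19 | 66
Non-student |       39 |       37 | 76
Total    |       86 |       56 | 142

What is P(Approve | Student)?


P(Approve | Student) = 47/(47+19) = 47/66

P(Approve|Student) = 47/66 ≈ 71.21%


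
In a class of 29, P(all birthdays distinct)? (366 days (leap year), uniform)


P(all different) = Π(366-i)/366 for i=0..28
= (366/366)×(365/366)×...×(338/366)
= 0.320056

P ≈ 0.3201 ≈ 32.01%


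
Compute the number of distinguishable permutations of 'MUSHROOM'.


Letters: 8, freq: {'M': 2, 'U': 1, 'S': 1, 'H': 1, 'R': 1, 'O': 2}
8!/(2!×1!×1!×1!×1!×2!) = 40320/4 = 10080

10080


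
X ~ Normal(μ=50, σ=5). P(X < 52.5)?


z = (52.5-50)/5 = 0.5
P(Z < 0.5) = 0.6915

P(X < 52.5) ≈ 0.6915


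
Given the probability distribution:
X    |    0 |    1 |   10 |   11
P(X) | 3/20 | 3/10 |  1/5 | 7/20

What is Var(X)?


E[X] = 123/20
E[X²] = 1253/20
Var(X) = E[X²] - (E[X])² = 1253/20 - 15129/400 = 9931/400

Var(X) = 9931/400 ≈ 24.8275


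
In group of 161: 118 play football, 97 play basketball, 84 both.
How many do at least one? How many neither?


|A∪B| = 118+97-84 = 131
Neither = 161-131 = 30

At least one: 131; Neither: 30


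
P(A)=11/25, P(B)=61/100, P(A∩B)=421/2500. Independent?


P(A)×P(B) = 671/2500
P(A∩B) = 421/2500
Not equal → NOT independent

No, not independent


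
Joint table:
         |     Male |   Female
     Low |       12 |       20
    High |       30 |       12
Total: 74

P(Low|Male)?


P(Low|Male) = 12/(12+30) = 12/42 = 2/7

P = 2/7 ≈ 28.57%


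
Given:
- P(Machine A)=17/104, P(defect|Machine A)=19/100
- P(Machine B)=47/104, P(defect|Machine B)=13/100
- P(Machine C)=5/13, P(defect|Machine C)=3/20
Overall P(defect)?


P(B) = Σ P(B|Aᵢ)×P(Aᵢ)
  19/100×17/104 = 323/10400
  13/100×47/104 = 47/800
  3/20×5/13 = 3/52
Sum = 59/400

P(defect) = 59/400 ≈ 14.75%


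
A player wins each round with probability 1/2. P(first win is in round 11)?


Geometric: P(X=11) = (1-p)^(k-1)×p = (1/2)^10×1/2 = 1/2048

P(X=11) = 1/2048 ≈ 0.05%


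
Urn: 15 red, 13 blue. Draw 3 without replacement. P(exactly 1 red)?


Hypergeometric: C(15,1)×C(13,2)/C(28,3)
= 15×78/3276 = 5/14

P(X=1) = 5/14 ≈ 35.71%


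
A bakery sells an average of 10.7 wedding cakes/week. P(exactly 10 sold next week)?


Poisson(λ=10.7): P(X=10) = e^(-λ)×λ^k/k!
= e^(-10.7) × 10.7^10 / 10!
≈ 2.254493791e-05 × 19671513572.9 / 3628800 ≈ 0.122215

P(X=10) ≈ 0.122215 ≈ 12.22%


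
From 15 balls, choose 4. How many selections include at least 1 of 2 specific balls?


Complement: C(15,4) - C(13,4) = 1365 - 715 = 650

650


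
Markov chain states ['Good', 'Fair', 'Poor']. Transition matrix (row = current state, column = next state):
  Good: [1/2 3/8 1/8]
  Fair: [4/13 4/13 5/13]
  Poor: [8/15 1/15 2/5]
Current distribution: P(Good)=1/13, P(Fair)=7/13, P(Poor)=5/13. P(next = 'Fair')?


P(next=Fair) = Σᵢ P(now=i)×P(i→Fair)
= 1/13×3/8 + 7/13×4/13 + 5/13×1/15
= 3/104 + 28/169 + 1/39 = 893/4056

P = 893/4056 ≈ 0.2202


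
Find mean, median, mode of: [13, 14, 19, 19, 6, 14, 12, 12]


Sorted: [6, 12, 12, 13, 14, 14, 19, 19]
Mean = 109/8
Median = 27/2
Freq: {13: 1, 14: 2, 19: 2, 6: 1, 12: 2}
Mode: [12, 14, 19]

Mean=109/8, Median=27/2, Mode=[12, 14, 19]


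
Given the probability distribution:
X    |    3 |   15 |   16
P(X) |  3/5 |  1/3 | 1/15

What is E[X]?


E[X] = Σ x·P(X=x)
= (3)×(3/5) + (15)×(1/3) + (16)×(1/15)
= 118/15

E[X] = 118/15


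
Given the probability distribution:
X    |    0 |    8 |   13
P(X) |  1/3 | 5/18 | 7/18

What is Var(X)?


E[X] = 131/18
E[X²] = 167/2
Var(X) = E[X²] - (E[X])² = 167/2 - 17161/324 = 9893/324

Var(X) = 9893/324 ≈ 30.5340


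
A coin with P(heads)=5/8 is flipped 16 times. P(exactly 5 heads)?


Binomial: P(X=5) = C(16,5)×p^5×(1-p)^11
= 4368 × 3125/32768 × 177147/8589934592 = 151128534375/17592186044416

P(X=5) = 151128534375/17592186044416 ≈ 0.86%
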